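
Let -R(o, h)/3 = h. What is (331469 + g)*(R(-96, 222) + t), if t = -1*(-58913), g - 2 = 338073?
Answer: 38998929368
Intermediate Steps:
g = 338075 (g = 2 + 338073 = 338075)
R(o, h) = -3*h
t = 58913
(331469 + g)*(R(-96, 222) + t) = (331469 + 338075)*(-3*222 + 58913) = 669544*(-666 + 58913) = 669544*58247 = 38998929368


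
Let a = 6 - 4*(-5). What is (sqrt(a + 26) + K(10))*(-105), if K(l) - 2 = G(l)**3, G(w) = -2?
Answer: 630 - 210*sqrt(13) ≈ -127.17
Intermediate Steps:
a = 26 (a = 6 + 20 = 26)
K(l) = -6 (K(l) = 2 + (-2)**3 = 2 - 8 = -6)
(sqrt(a + 26) + K(10))*(-105) = (sqrt(26 + 26) - 6)*(-105) = (sqrt(52) - 6)*(-105) = (2*sqrt(13) - 6)*(-105) = (-6 + 2*sqrt(13))*(-105) = 630 - 210*sqrt(13)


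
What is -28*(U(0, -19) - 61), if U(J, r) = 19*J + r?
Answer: 2240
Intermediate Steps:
U(J, r) = r + 19*J
-28*(U(0, -19) - 61) = -28*((-19 + 19*0) - 61) = -28*((-19 + 0) - 61) = -28*(-19 - 61) = -28*(-80) = 2240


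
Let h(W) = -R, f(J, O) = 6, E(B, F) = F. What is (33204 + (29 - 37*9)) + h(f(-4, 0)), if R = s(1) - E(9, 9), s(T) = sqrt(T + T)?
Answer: 32909 - sqrt(2) ≈ 32908.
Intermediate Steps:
s(T) = sqrt(2)*sqrt(T) (s(T) = sqrt(2*T) = sqrt(2)*sqrt(T))
R = -9 + sqrt(2) (R = sqrt(2)*sqrt(1) - 1*9 = sqrt(2)*1 - 9 = sqrt(2) - 9 = -9 + sqrt(2) ≈ -7.5858)
h(W) = 9 - sqrt(2) (h(W) = -(-9 + sqrt(2)) = 9 - sqrt(2))
(33204 + (29 - 37*9)) + h(f(-4, 0)) = (33204 + (29 - 37*9)) + (9 - sqrt(2)) = (33204 + (29 - 333)) + (9 - sqrt(2)) = (33204 - 304) + (9 - sqrt(2)) = 32900 + (9 - sqrt(2)) = 32909 - sqrt(2)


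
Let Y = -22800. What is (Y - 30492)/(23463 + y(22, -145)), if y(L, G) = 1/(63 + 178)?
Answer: -3210843/1413646 ≈ -2.2713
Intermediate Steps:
y(L, G) = 1/241
(Y - 30492)/(23463 + y(22, -145)) = (-22800 - 30492)/(23463 + 1/241) = -53292/5654584/241 = -53292*241/5654584 = -3210843/1413646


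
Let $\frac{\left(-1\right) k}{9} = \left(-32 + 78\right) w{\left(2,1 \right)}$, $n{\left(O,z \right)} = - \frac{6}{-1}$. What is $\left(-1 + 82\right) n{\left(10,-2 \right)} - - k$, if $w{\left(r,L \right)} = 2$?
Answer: $-342$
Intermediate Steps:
$n{\left(O,z \right)} = 6$ ($n{\left(O,z \right)} = \left(-6\right) \left(-1\right) = 6$)
$k = -828$ ($k = - 9 \left(-32 + 78\right) 2 = - 9 \cdot 46 \cdot 2 = \left(-9\right) 92 = -828$)
$\left(-1 + 82\right) n{\left(10,-2 \right)} - - k = \left(-1 + 82\right) 6 - \left(-1\right) \left(-828\right) = 81 \cdot 6 - 828 = 486 - 828 = -342$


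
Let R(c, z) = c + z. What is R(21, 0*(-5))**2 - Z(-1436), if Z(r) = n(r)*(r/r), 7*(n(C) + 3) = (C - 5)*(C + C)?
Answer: -4135444/7 ≈ -5.9078e+5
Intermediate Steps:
n(C) = -3 + 2*C*(-5 + C)/7 (n(C) = -3 + ((C - 5)*(C + C))/7 = -3 + ((-5 + C)*(2*C))/7 = -3 + (2*C*(-5 + C))/7 = -3 + 2*C*(-5 + C)/7)
Z(r) = -3 - 10*r/7 + 2*r**2/7 (Z(r) = (-3 - 10*r/7 + 2*r**2/7)*(r/r) = (-3 - 10*r/7 + 2*r**2/7)*1 = -3 - 10*r/7 + 2*r**2/7)
R(21, 0*(-5))**2 - Z(-1436) = (21 + 0*(-5))**2 - (-3 - 10/7*(-1436) + (2/7)*(-1436)**2) = (21 + 0)**2 - (-3 + 14360/7 + (2/7)*2062096) = 21**2 - (-3 + 14360/7 + 4124192/7) = 441 - 1*4138531/7 = 441 - 4138531/7 = -4135444/7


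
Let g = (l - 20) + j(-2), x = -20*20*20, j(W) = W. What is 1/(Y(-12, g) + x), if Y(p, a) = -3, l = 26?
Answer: -1/8003 ≈ -0.00012495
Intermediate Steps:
x = -8000 (x = -400*20 = -8000)
g = 4 (g = (26 - 20) - 2 = 6 - 2 = 4)
1/(Y(-12, g) + x) = 1/(-3 - 8000) = 1/(-8003) = -1/8003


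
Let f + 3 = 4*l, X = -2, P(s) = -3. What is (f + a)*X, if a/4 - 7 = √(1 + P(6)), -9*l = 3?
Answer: -142/3 - 8*I*√2 ≈ -47.333 - 11.314*I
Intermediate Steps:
l = -⅓ (l = -⅑*3 = -⅓ ≈ -0.33333)
a = 28 + 4*I*√2 (a = 28 + 4*√(1 - 3) = 28 + 4*√(-2) = 28 + 4*(I*√2) = 28 + 4*I*√2 ≈ 28.0 + 5.6569*I)
f = -13/3 (f = -3 + 4*(-⅓) = -3 - 4/3 = -13/3 ≈ -4.3333)
(f + a)*X = (-13/3 + (28 + 4*I*√2))*(-2) = (71/3 + 4*I*√2)*(-2) = -142/3 - 8*I*√2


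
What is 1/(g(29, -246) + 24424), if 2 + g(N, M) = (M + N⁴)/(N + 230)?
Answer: 37/1004619 ≈ 3.6830e-5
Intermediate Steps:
g(N, M) = -2 + (M + N⁴)/(230 + N) (g(N, M) = -2 + (M + N⁴)/(N + 230) = -2 + (M + N⁴)/(230 + N))
1/(g(29, -246) + 24424) = 1/((-460 - 246 + 29⁴ - 2*29)/(230 + 29) + 24424) = 1/((-460 - 246 + 707281 - 58)/259 + 24424) = 1/((1/259)*706517 + 24424) = 1/(100931/37 + 24424) = 1/(1004619/37) = 37/1004619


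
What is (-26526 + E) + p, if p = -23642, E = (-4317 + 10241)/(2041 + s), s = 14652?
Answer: -837448500/16693 ≈ -50168.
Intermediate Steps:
E = 5924/16693 (E = (-4317 + 10241)/(2041 + 14652) = 5924/16693 ≈ 0.35488)
(-26526 + E) + p = (-26526 + 5924/16693) - 23642 = -442792594/16693 - 23642 = -837448500/16693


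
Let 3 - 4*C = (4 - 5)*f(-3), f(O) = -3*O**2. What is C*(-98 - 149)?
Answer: 1482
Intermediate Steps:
C = -6 (C = 3/4 - (4 - 5)*(-3*(-3)**2)/4 = 3/4 - (-1)*(-3*9)/4 = 3/4 - (-1)*(-27)/4 = 3/4 - 1/4*27 = 3/4 - 27/4 = -6)
C*(-98 - 149) = -6*(-98 - 149) = -6*(-247) = 1482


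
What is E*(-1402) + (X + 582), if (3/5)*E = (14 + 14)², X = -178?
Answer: -5494628/3 ≈ -1.8315e+6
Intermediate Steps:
E = 3920/3 (E = 5*(14 + 14)²/3 = (5/3)*28² = (5/3)*784 = 3920/3 ≈ 1306.7)
E*(-1402) + (X + 582) = (3920/3)*(-1402) + (-178 + 582) = -5495840/3 + 404 = -5494628/3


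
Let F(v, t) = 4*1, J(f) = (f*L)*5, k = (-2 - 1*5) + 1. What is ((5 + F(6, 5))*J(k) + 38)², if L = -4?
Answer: 1249924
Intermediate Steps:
k = -6 (k = (-2 - 5) + 1 = -7 + 1 = -6)
J(f) = -20*f (J(f) = (f*(-4))*5 = -4*f*5 = -20*f)
F(v, t) = 4
((5 + F(6, 5))*J(k) + 38)² = ((5 + 4)*(-20*(-6)) + 38)² = (9*120 + 38)² = (1080 + 38)² = 1118² = 1249924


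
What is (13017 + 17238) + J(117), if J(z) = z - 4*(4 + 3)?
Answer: 30344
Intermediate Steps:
J(z) = -28 + z (J(z) = z - 4*7 = z - 28 = -28 + z)
(13017 + 17238) + J(117) = (13017 + 17238) + (-28 + 117) = 30255 + 89 = 30344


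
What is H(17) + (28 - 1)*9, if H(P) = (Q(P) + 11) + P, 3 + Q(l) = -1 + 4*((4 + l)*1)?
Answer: 351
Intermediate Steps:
Q(l) = 12 + 4*l (Q(l) = -3 + (-1 + 4*((4 + l)*1)) = -3 + (-1 + 4*(4 + l)) = -3 + (-1 + (16 + 4*l)) = -3 + (15 + 4*l) = 12 + 4*l)
H(P) = 23 + 5*P (H(P) = ((12 + 4*P) + 11) + P = (23 + 4*P) + P = 23 + 5*P)
H(17) + (28 - 1)*9 = (23 + 5*17) + (28 - 1)*9 = (23 + 85) + 27*9 = 108 + 243 = 351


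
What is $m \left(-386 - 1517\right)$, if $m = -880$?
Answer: $1674640$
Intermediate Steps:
$m \left(-386 - 1517\right) = - 880 \left(-386 - 1517\right) = \left(-880\right) \left(-1903\right) = 1674640$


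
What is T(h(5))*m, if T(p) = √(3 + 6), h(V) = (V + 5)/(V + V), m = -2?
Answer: -6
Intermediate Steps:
h(V) = (5 + V)/(2*V) (h(V) = (5 + V)/((2*V)) = (5 + V)*(1/(2*V)) = (5 + V)/(2*V))
T(p) = 3 (T(p) = √9 = 3)
T(h(5))*m = 3*(-2) = -6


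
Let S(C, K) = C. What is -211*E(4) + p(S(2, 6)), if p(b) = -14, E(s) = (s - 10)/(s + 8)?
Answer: 183/2 ≈ 91.500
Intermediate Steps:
E(s) = (-10 + s)/(8 + s)
-211*E(4) + p(S(2, 6)) = -211*(-10 + 4)/(8 + 4) - 14 = -211*(-6)/12 - 14 = -211*(-½) - 14 = 211/2 - 14 = 183/2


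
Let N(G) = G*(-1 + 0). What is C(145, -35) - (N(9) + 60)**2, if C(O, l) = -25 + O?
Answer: -2481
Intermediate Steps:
N(G) = -G (N(G) = G*(-1) = -G)
C(145, -35) - (N(9) + 60)**2 = (-25 + 145) - (-1*9 + 60)**2 = 120 - (-9 + 60)**2 = 120 - 1*51**2 = 120 - 1*2601 = 120 - 2601 = -2481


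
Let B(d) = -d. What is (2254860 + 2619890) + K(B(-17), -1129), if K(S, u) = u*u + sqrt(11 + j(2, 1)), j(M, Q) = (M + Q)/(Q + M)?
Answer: 6149391 + 2*sqrt(3) ≈ 6.1494e+6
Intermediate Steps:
j(M, Q) = 1 (j(M, Q) = (M + Q)/(M + Q) = 1)
K(S, u) = u**2 + 2*sqrt(3) (K(S, u) = u*u + sqrt(11 + 1) = u**2 + sqrt(12) = u**2 + 2*sqrt(3))
(2254860 + 2619890) + K(B(-17), -1129) = (2254860 + 2619890) + ((-1129)**2 + 2*sqrt(3)) = 4874750 + (1274641 + 2*sqrt(3)) = 6149391 + 2*sqrt(3)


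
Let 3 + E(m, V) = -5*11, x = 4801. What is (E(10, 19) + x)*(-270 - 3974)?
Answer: -20129292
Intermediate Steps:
E(m, V) = -58 (E(m, V) = -3 - 5*11 = -3 - 55 = -58)
(E(10, 19) + x)*(-270 - 3974) = (-58 + 4801)*(-270 - 3974) = 4743*(-4244) = -20129292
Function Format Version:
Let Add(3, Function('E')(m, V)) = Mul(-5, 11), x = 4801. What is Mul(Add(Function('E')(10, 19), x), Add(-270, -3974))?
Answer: -20129292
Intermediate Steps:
Function('E')(m, V) = -58 (Function('E')(m, V) = Add(-3, Mul(-5, 11)) = Add(-3, -55) = -58)
Mul(Add(Function('E')(10, 19), x), Add(-270, -3974)) = Mul(Add(-58, 4801), Add(-270, -3974)) = Mul(4743, -4244) = -20129292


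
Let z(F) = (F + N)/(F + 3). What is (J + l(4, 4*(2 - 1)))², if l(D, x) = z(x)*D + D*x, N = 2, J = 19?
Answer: 72361/49 ≈ 1476.8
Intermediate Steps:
z(F) = (2 + F)/(3 + F) (z(F) = (F + 2)/(F + 3) = (2 + F)/(3 + F))
l(D, x) = D*x + D*(2 + x)/(3 + x) (l(D, x) = ((2 + x)/(3 + x))*D + D*x = D*(2 + x)/(3 + x) + D*x = D*x + D*(2 + x)/(3 + x))
(J + l(4, 4*(2 - 1)))² = (19 + 4*(2 + 4*(2 - 1) + (4*(2 - 1))*(3 + 4*(2 - 1)))/(3 + 4*(2 - 1)))² = (19 + 4*(2 + 4*1 + (4*1)*(3 + 4*1))/(3 + 4*1))² = (19 + 4*(2 + 4 + 4*(3 + 4))/(3 + 4))² = (19 + 4*(2 + 4 + 4*7)/7)² = (19 + 4*(⅐)*(2 + 4 + 28))² = (19 + 4*(⅐)*34)² = (19 + 136/7)² = (269/7)² = 72361/49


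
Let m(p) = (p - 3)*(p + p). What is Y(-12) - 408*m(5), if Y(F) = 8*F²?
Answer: -7008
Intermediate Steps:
m(p) = 2*p*(-3 + p) (m(p) = (-3 + p)*(2*p) = 2*p*(-3 + p))
Y(-12) - 408*m(5) = 8*(-12)² - 816*5*(-3 + 5) = 8*144 - 816*5*2 = 1152 - 408*20 = 1152 - 8160 = -7008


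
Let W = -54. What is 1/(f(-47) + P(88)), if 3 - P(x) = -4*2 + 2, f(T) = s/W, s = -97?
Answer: 54/583 ≈ 0.092624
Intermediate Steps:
f(T) = 97/54 (f(T) = -97/(-54) = -97*(-1/54) = 97/54)
P(x) = 9 (P(x) = 3 - (-4*2 + 2) = 3 - (-8 + 2) = 3 - 1*(-6) = 3 + 6 = 9)
1/(f(-47) + P(88)) = 1/(97/54 + 9) = 1/(583/54) = 54/583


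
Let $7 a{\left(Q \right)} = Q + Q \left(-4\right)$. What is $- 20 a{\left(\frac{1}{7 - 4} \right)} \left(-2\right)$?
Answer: $- \frac{40}{7} \approx -5.7143$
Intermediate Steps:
$a{\left(Q \right)} = - \frac{3 Q}{7}$ ($a{\left(Q \right)} = \frac{Q + Q \left(-4\right)}{7} = \frac{Q - 4 Q}{7} = \frac{\left(-3\right) Q}{7} = - \frac{3 Q}{7}$)
$- 20 a{\left(\frac{1}{7 - 4} \right)} \left(-2\right) = - 20 \left(- \frac{3}{7 \left(7 - 4\right)}\right) \left(-2\right) = - 20 \left(- \frac{3}{7 \cdot 3}\right) \left(-2\right) = - 20 \left(\left(- \frac{3}{7}\right) \frac{1}{3}\right) \left(-2\right) = \left(-20\right) \left(- \frac{1}{7}\right) \left(-2\right) = \frac{20}{7} \left(-2\right) = - \frac{40}{7}$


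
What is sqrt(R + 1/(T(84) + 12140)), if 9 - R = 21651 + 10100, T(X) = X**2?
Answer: 3*I*sqrt(324902661041)/9598 ≈ 178.16*I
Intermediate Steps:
R = -31742 (R = 9 - (21651 + 10100) = 9 - 1*31751 = 9 - 31751 = -31742)
sqrt(R + 1/(T(84) + 12140)) = sqrt(-31742 + 1/(84**2 + 12140)) = sqrt(-31742 + 1/(7056 + 12140)) = sqrt(-31742 + 1/19196) = sqrt(-609319431/19196) = 3*I*sqrt(324902661041)/9598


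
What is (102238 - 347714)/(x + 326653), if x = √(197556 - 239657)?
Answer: -7186366/9562845 + 22*I*√42101/9562845 ≈ -0.75149 + 0.00047204*I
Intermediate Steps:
x = I*√42101 (x = √(-42101) = I*√42101 ≈ 205.19*I)
(102238 - 347714)/(x + 326653) = (102238 - 347714)/(I*√42101 + 326653) = -245476/(326653 + I*√42101)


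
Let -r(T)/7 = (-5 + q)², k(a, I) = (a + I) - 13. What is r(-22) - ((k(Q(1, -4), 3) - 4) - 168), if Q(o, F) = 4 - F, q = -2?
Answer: -169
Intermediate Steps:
k(a, I) = -13 + I + a (k(a, I) = (I + a) - 13 = -13 + I + a)
r(T) = -343 (r(T) = -7*(-5 - 2)² = -7*(-7)² = -7*49 = -343)
r(-22) - ((k(Q(1, -4), 3) - 4) - 168) = -343 - (((-13 + 3 + (4 - 1*(-4))) - 4) - 168) = -343 - (((-13 + 3 + (4 + 4)) - 4) - 168) = -343 - (((-13 + 3 + 8) - 4) - 168) = -343 - ((-2 - 4) - 168) = -343 - (-6 - 168) = -343 - 1*(-174) = -343 + 174 = -169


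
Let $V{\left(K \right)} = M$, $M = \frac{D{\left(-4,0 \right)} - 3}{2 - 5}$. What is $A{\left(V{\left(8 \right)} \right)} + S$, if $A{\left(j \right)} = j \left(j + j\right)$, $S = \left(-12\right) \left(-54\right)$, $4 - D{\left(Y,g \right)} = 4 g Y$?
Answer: $\frac{5834}{9} \approx 648.22$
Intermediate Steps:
$D{\left(Y,g \right)} = 4 - 4 Y g$ ($D{\left(Y,g \right)} = 4 - 4 g Y = 4 - 4 Y g$)
$S = 648$
$M = - \frac{1}{3}$ ($M = \frac{\left(4 - \left(-16\right) 0\right) - 3}{2 - 5} = \frac{\left(4 + 0\right) - 3}{-3} = \left(4 - 3\right) \left(- \frac{1}{3}\right) = 1 \left(- \frac{1}{3}\right) = - \frac{1}{3} \approx -0.33333$)
$V{\left(K \right)} = - \frac{1}{3}$
$A{\left(j \right)} = 2 j^{2}$ ($A{\left(j \right)} = j 2 j = 2 j^{2}$)
$A{\left(V{\left(8 \right)} \right)} + S = 2 \left(- \frac{1}{3}\right)^{2} + 648 = 2 \cdot \frac{1}{9} + 648 = \frac{2}{9} + 648 = \frac{5834}{9}$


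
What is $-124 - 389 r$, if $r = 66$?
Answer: $-25798$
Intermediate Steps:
$-124 - 389 r = -124 - 25674 = -25798$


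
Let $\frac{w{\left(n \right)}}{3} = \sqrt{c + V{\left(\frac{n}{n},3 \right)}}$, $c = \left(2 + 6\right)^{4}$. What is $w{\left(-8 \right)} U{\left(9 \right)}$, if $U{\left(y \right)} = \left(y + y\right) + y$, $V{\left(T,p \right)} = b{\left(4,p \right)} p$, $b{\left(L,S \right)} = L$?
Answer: $162 \sqrt{1027} \approx 5191.6$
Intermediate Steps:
$V{\left(T,p \right)} = 4 p$
$c = 4096$ ($c = 8^{4} = 4096$)
$w{\left(n \right)} = 6 \sqrt{1027}$ ($w{\left(n \right)} = 3 \sqrt{4096 + 4 \cdot 3} = 3 \sqrt{4096 + 12} = 3 \sqrt{4108} = 3 \cdot 2 \sqrt{1027} = 6 \sqrt{1027}$)
$U{\left(y \right)} = 3 y$ ($U{\left(y \right)} = 2 y + y = 3 y$)
$w{\left(-8 \right)} U{\left(9 \right)} = 6 \sqrt{1027} \cdot 3 \cdot 9 = 6 \sqrt{1027} \cdot 27 = 162 \sqrt{1027}$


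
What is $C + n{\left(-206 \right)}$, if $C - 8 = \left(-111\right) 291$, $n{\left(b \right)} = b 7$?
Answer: $-33735$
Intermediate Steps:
$n{\left(b \right)} = 7 b$
$C = -32293$ ($C = 8 - 32301 = -32293$)
$C + n{\left(-206 \right)} = -32293 + 7 \left(-206\right) = -32293 - 1442 = -33735$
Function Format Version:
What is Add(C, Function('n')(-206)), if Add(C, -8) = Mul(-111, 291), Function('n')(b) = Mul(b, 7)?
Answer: -33735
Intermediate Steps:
Function('n')(b) = Mul(7, b)
C = -32293 (C = Add(8, Mul(-111, 291)) = Add(8, -32301) = -32293)
Add(C, Function('n')(-206)) = Add(-32293, Mul(7, -206)) = Add(-32293, -1442) = -33735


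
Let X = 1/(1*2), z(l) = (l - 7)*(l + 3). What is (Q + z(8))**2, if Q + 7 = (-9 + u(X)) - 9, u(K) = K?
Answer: 729/4 ≈ 182.25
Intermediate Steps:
z(l) = (-7 + l)*(3 + l)
X = 1/2 ≈ 0.50000
Q = -49/2 (Q = -7 + ((-9 + 1/2) - 9) = -7 + (-17/2 - 9) = -7 - 35/2 = -49/2 ≈ -24.500)
(Q + z(8))**2 = (-49/2 + (-21 + 8**2 - 4*8))**2 = (-49/2 + (-21 + 64 - 32))**2 = (-49/2 + 11)**2 = (-27/2)**2 = 729/4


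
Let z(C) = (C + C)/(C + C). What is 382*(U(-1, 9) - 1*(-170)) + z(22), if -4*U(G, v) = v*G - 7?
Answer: 66469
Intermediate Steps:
U(G, v) = 7/4 - G*v/4 (U(G, v) = -(v*G - 7)/4 = -(G*v - 7)/4 = -(-7 + G*v)/4 = 7/4 - G*v/4)
z(C) = 1 (z(C) = (2*C)/((2*C)) = (2*C)*(1/(2*C)) = 1)
382*(U(-1, 9) - 1*(-170)) + z(22) = 382*((7/4 - ¼*(-1)*9) - 1*(-170)) + 1 = 382*((7/4 + 9/4) + 170) + 1 = 382*(4 + 170) + 1 = 382*174 + 1 = 66468 + 1 = 66469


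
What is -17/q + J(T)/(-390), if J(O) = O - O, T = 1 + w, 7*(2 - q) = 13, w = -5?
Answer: -119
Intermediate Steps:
q = ⅐ (q = 2 - ⅐*13 = 2 - 13/7 = ⅐ ≈ 0.14286)
T = -4 (T = 1 - 5 = -4)
J(O) = 0
-17/q + J(T)/(-390) = -17/⅐ + 0/(-390) = -17*7 + 0*(-1/390) = -119 + 0 = -119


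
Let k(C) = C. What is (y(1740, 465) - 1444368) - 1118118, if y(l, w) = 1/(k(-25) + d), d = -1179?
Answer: -3085233145/1204 ≈ -2.5625e+6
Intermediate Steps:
y(l, w) = -1/1204 (y(l, w) = 1/(-25 - 1179) = 1/(-1204) = -1/1204)
(y(1740, 465) - 1444368) - 1118118 = (-1/1204 - 1444368) - 1118118 = -1739019073/1204 - 1118118 = -3085233145/1204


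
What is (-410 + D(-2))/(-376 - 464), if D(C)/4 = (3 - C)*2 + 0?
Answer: 37/84 ≈ 0.44048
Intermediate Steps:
D(C) = 24 - 8*C (D(C) = 4*((3 - C)*2 + 0) = 4*((6 - 2*C) + 0) = 4*(6 - 2*C) = 24 - 8*C)
(-410 + D(-2))/(-376 - 464) = (-410 + (24 - 8*(-2)))/(-376 - 464) = (-410 + (24 + 16))/(-840) = (-410 + 40)*(-1/840) = -370*(-1/840) = 37/84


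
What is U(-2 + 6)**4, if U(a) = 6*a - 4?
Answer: 160000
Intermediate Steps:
U(a) = -4 + 6*a
U(-2 + 6)**4 = (-4 + 6*(-2 + 6))**4 = (-4 + 6*4)**4 = (-4 + 24)**4 = 20**4 = 160000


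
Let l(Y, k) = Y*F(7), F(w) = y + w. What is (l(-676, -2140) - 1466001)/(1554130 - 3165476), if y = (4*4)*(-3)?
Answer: 1438285/1611346 ≈ 0.89260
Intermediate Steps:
y = -48 (y = 16*(-3) = -48)
F(w) = -48 + w
l(Y, k) = -41*Y (l(Y, k) = Y*(-48 + 7) = Y*(-41) = -41*Y)
(l(-676, -2140) - 1466001)/(1554130 - 3165476) = (-41*(-676) - 1466001)/(1554130 - 3165476) = (27716 - 1466001)/(-1611346) = -1438285*(-1/1611346) = 1438285/1611346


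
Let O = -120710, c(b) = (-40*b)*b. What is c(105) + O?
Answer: -561710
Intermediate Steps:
c(b) = -40*b²
c(105) + O = -40*105² - 120710 = -40*11025 - 120710 = -441000 - 120710 = -561710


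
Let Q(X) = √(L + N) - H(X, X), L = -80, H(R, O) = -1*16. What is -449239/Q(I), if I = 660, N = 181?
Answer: -7187824/155 + 449239*√101/155 ≈ -17245.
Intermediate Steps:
H(R, O) = -16
Q(X) = 16 + √101 (Q(X) = √(-80 + 181) - 1*(-16) = √101 + 16 = 16 + √101)
-449239/Q(I) = -449239/(16 + √101)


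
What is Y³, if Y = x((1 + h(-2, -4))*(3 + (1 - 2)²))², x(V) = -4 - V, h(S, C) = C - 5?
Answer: 481890304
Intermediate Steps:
h(S, C) = -5 + C
Y = 784 (Y = (-4 - (1 + (-5 - 4))*(3 + (1 - 2)²))² = (-4 - (1 - 9)*(3 + (-1)²))² = (-4 - (-8)*(3 + 1))² = (-4 - (-8)*4)² = (-4 - 1*(-32))² = (-4 + 32)² = 28² = 784)
Y³ = 784³ = 481890304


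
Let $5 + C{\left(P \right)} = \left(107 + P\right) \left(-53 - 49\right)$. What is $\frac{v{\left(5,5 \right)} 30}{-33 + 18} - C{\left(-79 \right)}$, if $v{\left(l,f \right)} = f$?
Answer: $2851$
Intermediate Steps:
$C{\left(P \right)} = -10919 - 102 P$ ($C{\left(P \right)} = -5 + \left(107 + P\right) \left(-53 - 49\right) = -5 + \left(107 + P\right) \left(-102\right) = -5 - \left(10914 + 102 P\right) = -10919 - 102 P$)
$\frac{v{\left(5,5 \right)} 30}{-33 + 18} - C{\left(-79 \right)} = \frac{5 \cdot 30}{-33 + 18} - \left(-10919 - -8058\right) = \frac{150}{-15} - \left(-10919 + 8058\right) = 150 \left(- \frac{1}{15}\right) - -2861 = -10 + 2861 = 2851$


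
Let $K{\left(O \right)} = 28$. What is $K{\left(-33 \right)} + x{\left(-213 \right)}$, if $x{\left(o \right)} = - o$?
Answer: $241$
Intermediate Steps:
$K{\left(-33 \right)} + x{\left(-213 \right)} = 28 - -213 = 28 + 213 = 241$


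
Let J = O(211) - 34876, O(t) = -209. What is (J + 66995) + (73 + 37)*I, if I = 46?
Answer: 36970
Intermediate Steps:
J = -35085 (J = -209 - 34876 = -35085)
(J + 66995) + (73 + 37)*I = (-35085 + 66995) + (73 + 37)*46 = 31910 + 110*46 = 31910 + 5060 = 36970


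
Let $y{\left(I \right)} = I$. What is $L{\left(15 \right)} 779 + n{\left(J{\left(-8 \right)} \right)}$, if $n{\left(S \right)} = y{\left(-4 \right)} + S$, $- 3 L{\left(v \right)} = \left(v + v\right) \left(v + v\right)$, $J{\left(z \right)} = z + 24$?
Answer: $-233688$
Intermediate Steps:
$J{\left(z \right)} = 24 + z$
$L{\left(v \right)} = - \frac{4 v^{2}}{3}$ ($L{\left(v \right)} = - \frac{\left(v + v\right) \left(v + v\right)}{3} = - \frac{2 v 2 v}{3} = - \frac{4 v^{2}}{3}$)
$n{\left(S \right)} = -4 + S$
$L{\left(15 \right)} 779 + n{\left(J{\left(-8 \right)} \right)} = - \frac{4 \cdot 15^{2}}{3} \cdot 779 + \left(-4 + \left(24 - 8\right)\right) = \left(- \frac{4}{3}\right) 225 \cdot 779 + \left(-4 + 16\right) = \left(-300\right) 779 + 12 = -233700 + 12 = -233688$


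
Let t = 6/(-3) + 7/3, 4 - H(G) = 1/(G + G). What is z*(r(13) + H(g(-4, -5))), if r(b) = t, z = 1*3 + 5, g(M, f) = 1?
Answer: 92/3 ≈ 30.667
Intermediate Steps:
H(G) = 4 - 1/(2*G) (H(G) = 4 - 1/(G + G) = 4 - 1/(2*G))
z = 8 (z = 3 + 5 = 8)
t = ⅓ (t = 6*(-⅓) + 7*(⅓) = -2 + 7/3 = ⅓ ≈ 0.33333)
r(b) = ⅓
z*(r(13) + H(g(-4, -5))) = 8*(⅓ + (4 - ½/1)) = 8*(⅓ + (4 - ½*1)) = 8*(⅓ + (4 - ½)) = 8*(⅓ + 7/2) = 8*(23/6) = 92/3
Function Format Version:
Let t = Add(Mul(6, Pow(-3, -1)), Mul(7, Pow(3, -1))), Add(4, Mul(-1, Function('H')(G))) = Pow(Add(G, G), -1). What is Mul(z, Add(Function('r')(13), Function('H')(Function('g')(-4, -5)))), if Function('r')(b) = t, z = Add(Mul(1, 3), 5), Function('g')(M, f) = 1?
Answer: Rational(92, 3) ≈ 30.667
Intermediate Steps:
Function('H')(G) = Add(4, Mul(Rational(-1, 2), Pow(G, -1))) (Function('H')(G) = Add(4, Mul(-1, Pow(Add(G, G), -1))) = Add(4, Mul(-1, Pow(Mul(2, G), -1))) = Add(4, Mul(-1, Mul(Rational(1, 2), Pow(G, -1)))) = Add(4, Mul(Rational(-1, 2), Pow(G, -1))))
z = 8 (z = Add(3, 5) = 8)
t = Rational(1, 3) (t = Add(Mul(6, Rational(-1, 3)), Mul(7, Rational(1, 3))) = Add(-2, Rational(7, 3)) = Rational(1, 3) ≈ 0.33333)
Function('r')(b) = Rational(1, 3)
Mul(z, Add(Function('r')(13), Function('H')(Function('g')(-4, -5)))) = Mul(8, Add(Rational(1, 3), Add(4, Mul(Rational(-1, 2), Pow(1, -1))))) = Mul(8, Add(Rational(1, 3), Add(4, Mul(Rational(-1, 2), 1)))) = Mul(8, Add(Rational(1, 3), Add(4, Rational(-1, 2)))) = Mul(8, Add(Rational(1, 3), Rational(7, 2))) = Mul(8, Rational(23, 6)) = Rational(92, 3)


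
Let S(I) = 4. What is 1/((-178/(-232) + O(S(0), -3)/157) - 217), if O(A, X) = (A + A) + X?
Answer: -18212/3937451 ≈ -0.0046253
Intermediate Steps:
O(A, X) = X + 2*A (O(A, X) = 2*A + X = X + 2*A)
1/((-178/(-232) + O(S(0), -3)/157) - 217) = 1/((-178/(-232) + (-3 + 2*4)/157) - 217) = 1/((-178*(-1/232) + (-3 + 8)*(1/157)) - 217) = 1/((89/116 + 5*(1/157)) - 217) = 1/((89/116 + 5/157) - 217) = 1/(14553/18212 - 217) = 1/(-3937451/18212) = -18212/3937451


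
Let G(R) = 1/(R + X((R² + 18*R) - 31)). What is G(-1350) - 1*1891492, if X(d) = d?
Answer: -3398668763947/1796819 ≈ -1.8915e+6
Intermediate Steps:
G(R) = 1/(-31 + R² + 19*R) (G(R) = 1/(R + ((R² + 18*R) - 31)) = 1/(R + (-31 + R² + 18*R)) = 1/(-31 + R² + 19*R))
G(-1350) - 1*1891492 = 1/(-31 + (-1350)² + 19*(-1350)) - 1*1891492 = 1/(-31 + 1822500 - 25650) - 1891492 = 1/1796819 - 1891492 = -3398668763947/1796819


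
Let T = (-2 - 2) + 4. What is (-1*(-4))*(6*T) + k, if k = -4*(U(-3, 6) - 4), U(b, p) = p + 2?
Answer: -16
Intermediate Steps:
U(b, p) = 2 + p
T = 0 (T = -4 + 4 = 0)
k = -16 (k = -4*((2 + 6) - 4) = -4*(8 - 4) = -4*4 = -16)
(-1*(-4))*(6*T) + k = (-1*(-4))*(6*0) - 16 = 4*0 - 16 = 0 - 16 = -16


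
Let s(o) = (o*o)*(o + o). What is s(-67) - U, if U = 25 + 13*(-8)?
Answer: -601447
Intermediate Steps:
s(o) = 2*o³ (s(o) = o²*(2*o) = 2*o³)
U = -79 (U = 25 - 104 = -79)
s(-67) - U = 2*(-67)³ - 1*(-79) = 2*(-300763) + 79 = -601526 + 79 = -601447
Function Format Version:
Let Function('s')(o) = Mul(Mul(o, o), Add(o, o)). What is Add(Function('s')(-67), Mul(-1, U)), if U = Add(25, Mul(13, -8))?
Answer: -601447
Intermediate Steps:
Function('s')(o) = Mul(2, Pow(o, 3)) (Function('s')(o) = Mul(Pow(o, 2), Mul(2, o)) = Mul(2, Pow(o, 3)))
U = -79 (U = Add(25, -104) = -79)
Add(Function('s')(-67), Mul(-1, U)) = Add(Mul(2, Pow(-67, 3)), Mul(-1, -79)) = Add(Mul(2, -300763), 79) = Add(-601526, 79) = -601447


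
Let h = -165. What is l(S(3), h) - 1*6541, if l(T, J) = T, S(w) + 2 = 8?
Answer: -6535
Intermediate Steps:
S(w) = 6 (S(w) = -2 + 8 = 6)
l(S(3), h) - 1*6541 = 6 - 1*6541 = 6 - 6541 = -6535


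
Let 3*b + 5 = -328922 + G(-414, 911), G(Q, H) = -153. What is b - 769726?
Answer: -2638258/3 ≈ -8.7942e+5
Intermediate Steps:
b = -329080/3 (b = -5/3 + (-328922 - 153)/3 = -5/3 + (⅓)*(-329075) = -5/3 - 329075/3 = -329080/3 ≈ -1.0969e+5)
b - 769726 = -329080/3 - 769726 = -2638258/3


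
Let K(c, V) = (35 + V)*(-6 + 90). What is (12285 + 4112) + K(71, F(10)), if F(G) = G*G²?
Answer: 103337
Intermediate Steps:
F(G) = G³
K(c, V) = 2940 + 84*V (K(c, V) = (35 + V)*84 = 2940 + 84*V)
(12285 + 4112) + K(71, F(10)) = (12285 + 4112) + (2940 + 84*10³) = 16397 + (2940 + 84*1000) = 16397 + (2940 + 84000) = 16397 + 86940 = 103337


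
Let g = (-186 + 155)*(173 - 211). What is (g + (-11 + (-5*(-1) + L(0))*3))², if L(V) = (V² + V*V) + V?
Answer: 1397124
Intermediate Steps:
L(V) = V + 2*V² (L(V) = (V² + V²) + V = 2*V² + V = V + 2*V²)
g = 1178 (g = -31*(-38) = 1178)
(g + (-11 + (-5*(-1) + L(0))*3))² = (1178 + (-11 + (-5*(-1) + 0*(1 + 2*0))*3))² = (1178 + (-11 + (5 + 0*(1 + 0))*3))² = (1178 + (-11 + (5 + 0*1)*3))² = (1178 + (-11 + (5 + 0)*3))² = (1178 + (-11 + 5*3))² = (1178 + (-11 + 15))² = (1178 + 4)² = 1182² = 1397124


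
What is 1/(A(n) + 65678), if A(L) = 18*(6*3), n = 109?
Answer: 1/66002 ≈ 1.5151e-5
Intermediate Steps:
A(L) = 324 (A(L) = 18*18 = 324)
1/(A(n) + 65678) = 1/(324 + 65678) = 1/66002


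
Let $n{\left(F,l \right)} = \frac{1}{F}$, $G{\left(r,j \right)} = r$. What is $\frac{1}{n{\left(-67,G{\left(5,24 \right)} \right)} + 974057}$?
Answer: $\frac{67}{65261818} \approx 1.0266 \cdot 10^{-6}$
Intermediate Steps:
$\frac{1}{n{\left(-67,G{\left(5,24 \right)} \right)} + 974057} = \frac{1}{\frac{1}{-67} + 974057} = \frac{1}{- \frac{1}{67} + 974057} = \frac{1}{\frac{65261818}{67}} = \frac{67}{65261818}$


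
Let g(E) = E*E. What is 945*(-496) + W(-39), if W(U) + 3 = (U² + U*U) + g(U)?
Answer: -464160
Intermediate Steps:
g(E) = E²
W(U) = -3 + 3*U² (W(U) = -3 + ((U² + U*U) + U²) = -3 + ((U² + U²) + U²) = -3 + (2*U² + U²) = -3 + 3*U²)
945*(-496) + W(-39) = 945*(-496) + (-3 + 3*(-39)²) = -468720 + (-3 + 3*1521) = -468720 + (-3 + 4563) = -468720 + 4560 = -464160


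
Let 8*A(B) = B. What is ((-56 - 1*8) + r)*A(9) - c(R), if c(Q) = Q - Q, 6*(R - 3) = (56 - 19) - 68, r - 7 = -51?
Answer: -243/2 ≈ -121.50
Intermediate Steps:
r = -44 (r = 7 - 51 = -44)
A(B) = B/8
R = -13/6 (R = 3 + ((56 - 19) - 68)/6 = 3 + (37 - 68)/6 = 3 + (⅙)*(-31) = 3 - 31/6 = -13/6 ≈ -2.1667)
c(Q) = 0
((-56 - 1*8) + r)*A(9) - c(R) = ((-56 - 1*8) - 44)*((⅛)*9) - 1*0 = ((-56 - 8) - 44)*(9/8) + 0 = (-64 - 44)*(9/8) + 0 = -108*9/8 + 0 = -243/2 + 0 = -243/2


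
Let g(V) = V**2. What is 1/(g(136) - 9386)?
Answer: 1/9110 ≈ 0.00010977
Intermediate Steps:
1/(g(136) - 9386) = 1/(136**2 - 9386) = 1/(18496 - 9386) = 1/9110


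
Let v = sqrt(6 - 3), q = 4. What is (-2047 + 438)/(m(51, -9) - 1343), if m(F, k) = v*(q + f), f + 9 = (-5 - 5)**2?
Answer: 2160887/1776574 + 152855*sqrt(3)/1776574 ≈ 1.3653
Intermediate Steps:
v = sqrt(3) ≈ 1.7320
f = 91 (f = -9 + (-5 - 5)**2 = -9 + (-10)**2 = -9 + 100 = 91)
m(F, k) = 95*sqrt(3) (m(F, k) = sqrt(3)*(4 + 91) = sqrt(3)*95 = 95*sqrt(3))
(-2047 + 438)/(m(51, -9) - 1343) = (-2047 + 438)/(95*sqrt(3) - 1343) = -1609/(-1343 + 95*sqrt(3))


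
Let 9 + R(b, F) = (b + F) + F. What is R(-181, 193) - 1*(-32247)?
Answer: 32443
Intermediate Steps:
R(b, F) = -9 + b + 2*F (R(b, F) = -9 + ((b + F) + F) = -9 + ((F + b) + F) = -9 + (b + 2*F) = -9 + b + 2*F)
R(-181, 193) - 1*(-32247) = (-9 - 181 + 2*193) - 1*(-32247) = (-9 - 181 + 386) + 32247 = 196 + 32247 = 32443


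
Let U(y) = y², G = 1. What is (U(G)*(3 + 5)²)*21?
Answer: 1344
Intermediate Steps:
(U(G)*(3 + 5)²)*21 = (1²*(3 + 5)²)*21 = (1*8²)*21 = (1*64)*21 = 64*21 = 1344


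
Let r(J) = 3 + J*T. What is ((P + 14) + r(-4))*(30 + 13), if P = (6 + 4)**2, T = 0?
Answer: 5031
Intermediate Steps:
r(J) = 3 (r(J) = 3 + J*0 = 3 + 0 = 3)
P = 100 (P = 10**2 = 100)
((P + 14) + r(-4))*(30 + 13) = ((100 + 14) + 3)*(30 + 13) = (114 + 3)*43 = 117*43 = 5031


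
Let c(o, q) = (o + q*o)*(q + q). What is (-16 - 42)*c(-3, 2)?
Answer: 2088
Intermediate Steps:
c(o, q) = 2*q*(o + o*q) (c(o, q) = (o + o*q)*(2*q) = 2*q*(o + o*q))
(-16 - 42)*c(-3, 2) = (-16 - 42)*(2*(-3)*2*(1 + 2)) = -116*(-3)*2*3 = -58*(-36) = 2088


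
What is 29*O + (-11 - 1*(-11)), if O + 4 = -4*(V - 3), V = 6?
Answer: -464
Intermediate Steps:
O = -16 (O = -4 - 4*(6 - 3) = -4 - 4*3 = -4 - 12 = -16)
29*O + (-11 - 1*(-11)) = 29*(-16) + (-11 - 1*(-11)) = -464 + (-11 + 11) = -464 + 0 = -464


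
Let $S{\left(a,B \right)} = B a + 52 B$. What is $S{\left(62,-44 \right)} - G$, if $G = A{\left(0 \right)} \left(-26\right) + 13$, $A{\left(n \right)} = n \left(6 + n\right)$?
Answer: $-5029$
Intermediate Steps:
$S{\left(a,B \right)} = 52 B + B a$
$G = 13$ ($G = 0 \left(6 + 0\right) \left(-26\right) + 13 = 0 \cdot 6 \left(-26\right) + 13 = 0 \left(-26\right) + 13 = 0 + 13 = 13$)
$S{\left(62,-44 \right)} - G = - 44 \left(52 + 62\right) - 13 = \left(-44\right) 114 - 13 = -5016 - 13 = -5029$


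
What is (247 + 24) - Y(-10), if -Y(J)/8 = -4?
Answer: 239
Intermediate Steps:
Y(J) = 32 (Y(J) = -8*(-4) = 32)
(247 + 24) - Y(-10) = (247 + 24) - 1*32 = 271 - 32 = 239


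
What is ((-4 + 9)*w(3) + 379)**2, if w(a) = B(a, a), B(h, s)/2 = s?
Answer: 167281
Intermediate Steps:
B(h, s) = 2*s
w(a) = 2*a
((-4 + 9)*w(3) + 379)**2 = ((-4 + 9)*(2*3) + 379)**2 = (5*6 + 379)**2 = (30 + 379)**2 = 409**2 = 167281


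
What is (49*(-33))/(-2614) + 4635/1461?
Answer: 4826109/1273018 ≈ 3.7911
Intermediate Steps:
(49*(-33))/(-2614) + 4635/1461 = -1617*(-1/2614) + 4635*(1/1461) = 1617/2614 + 1545/487 = 4826109/1273018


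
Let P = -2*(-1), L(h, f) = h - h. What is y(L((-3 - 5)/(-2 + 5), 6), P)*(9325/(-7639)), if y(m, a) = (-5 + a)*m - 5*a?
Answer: 93250/7639 ≈ 12.207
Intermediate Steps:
L(h, f) = 0
P = 2
y(m, a) = -5*a + m*(-5 + a) (y(m, a) = m*(-5 + a) - 5*a = -5*a + m*(-5 + a))
y(L((-3 - 5)/(-2 + 5), 6), P)*(9325/(-7639)) = (-5*2 - 5*0 + 2*0)*(9325/(-7639)) = (-10 + 0 + 0)*(9325*(-1/7639)) = -10*(-9325/7639) = 93250/7639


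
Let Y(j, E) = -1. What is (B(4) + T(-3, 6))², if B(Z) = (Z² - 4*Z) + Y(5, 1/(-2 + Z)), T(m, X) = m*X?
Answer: 361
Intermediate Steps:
T(m, X) = X*m
B(Z) = -1 + Z² - 4*Z (B(Z) = (Z² - 4*Z) - 1 = -1 + Z² - 4*Z)
(B(4) + T(-3, 6))² = ((-1 + 4² - 4*4) + 6*(-3))² = ((-1 + 16 - 16) - 18)² = (-1 - 18)² = (-19)² = 361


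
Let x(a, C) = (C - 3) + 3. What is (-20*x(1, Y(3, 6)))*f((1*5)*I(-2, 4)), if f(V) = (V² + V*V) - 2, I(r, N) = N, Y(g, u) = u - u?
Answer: 0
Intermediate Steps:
Y(g, u) = 0
x(a, C) = C (x(a, C) = (-3 + C) + 3 = C)
f(V) = -2 + 2*V² (f(V) = (V² + V²) - 2 = 2*V² - 2 = -2 + 2*V²)
(-20*x(1, Y(3, 6)))*f((1*5)*I(-2, 4)) = (-20*0)*(-2 + 2*((1*5)*4)²) = 0*(-2 + 2*(5*4)²) = 0*(-2 + 2*20²) = 0*(-2 + 2*400) = 0*(-2 + 800) = 0*798 = 0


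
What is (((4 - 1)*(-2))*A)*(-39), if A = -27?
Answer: -6318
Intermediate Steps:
(((4 - 1)*(-2))*A)*(-39) = (((4 - 1)*(-2))*(-27))*(-39) = ((3*(-2))*(-27))*(-39) = -6*(-27)*(-39) = 162*(-39) = -6318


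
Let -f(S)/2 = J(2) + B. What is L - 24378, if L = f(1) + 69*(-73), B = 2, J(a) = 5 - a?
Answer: -29425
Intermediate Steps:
f(S) = -10 (f(S) = -2*((5 - 1*2) + 2) = -2*((5 - 2) + 2) = -2*(3 + 2) = -2*5 = -10)
L = -5047 (L = -10 + 69*(-73) = -10 - 5037 = -5047)
L - 24378 = -5047 - 24378 = -29425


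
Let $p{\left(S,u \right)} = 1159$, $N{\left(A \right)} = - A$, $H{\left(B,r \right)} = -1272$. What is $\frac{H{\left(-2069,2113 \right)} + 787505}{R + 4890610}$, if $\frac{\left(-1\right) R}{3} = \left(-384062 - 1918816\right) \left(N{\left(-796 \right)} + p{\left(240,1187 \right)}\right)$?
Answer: $\frac{112319}{1930181440} \approx 5.8191 \cdot 10^{-5}$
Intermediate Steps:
$R = 13506379470$ ($R = - 3 \left(-384062 - 1918816\right) \left(\left(-1\right) \left(-796\right) + 1159\right) = - 3 \left(- 2302878 \left(796 + 1159\right)\right) = - 3 \left(\left(-2302878\right) 1955\right) = \left(-3\right) \left(-4502126490\right) = 13506379470$)
$\frac{H{\left(-2069,2113 \right)} + 787505}{R + 4890610} = \frac{-1272 + 787505}{13506379470 + 4890610} = \frac{786233}{13511270080} = 786233 \cdot \frac{1}{13511270080} = \frac{112319}{1930181440}$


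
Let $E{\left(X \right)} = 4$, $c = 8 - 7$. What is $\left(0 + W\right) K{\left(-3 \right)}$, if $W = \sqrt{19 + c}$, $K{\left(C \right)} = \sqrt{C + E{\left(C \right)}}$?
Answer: $2 \sqrt{5} \approx 4.4721$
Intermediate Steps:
$c = 1$ ($c = 8 - 7 = 1$)
$K{\left(C \right)} = \sqrt{4 + C}$ ($K{\left(C \right)} = \sqrt{C + 4} = \sqrt{4 + C}$)
$W = 2 \sqrt{5}$ ($W = \sqrt{19 + 1} = \sqrt{20} = 2 \sqrt{5} \approx 4.4721$)
$\left(0 + W\right) K{\left(-3 \right)} = \left(0 + 2 \sqrt{5}\right) \sqrt{4 - 3} = 2 \sqrt{5} \sqrt{1} = 2 \sqrt{5} \cdot 1 = 2 \sqrt{5}$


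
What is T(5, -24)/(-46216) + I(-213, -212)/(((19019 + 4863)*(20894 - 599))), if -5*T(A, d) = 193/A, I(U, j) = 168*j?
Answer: 1746450509/18666842284200 ≈ 9.3559e-5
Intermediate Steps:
T(A, d) = -193/(5*A)
T(5, -24)/(-46216) + I(-213, -212)/(((19019 + 4863)*(20894 - 599))) = -193/5/5/(-46216) + (168*(-212))/(((19019 + 4863)*(20894 - 599))) = -193/5*⅕*(-1/46216) - 35616/(23882*20295) = -193/25*(-1/46216) - 35616/484685190 = 193/1155400 - 35616*1/484685190 = 193/1155400 - 5936/80780865 = 1746450509/18666842284200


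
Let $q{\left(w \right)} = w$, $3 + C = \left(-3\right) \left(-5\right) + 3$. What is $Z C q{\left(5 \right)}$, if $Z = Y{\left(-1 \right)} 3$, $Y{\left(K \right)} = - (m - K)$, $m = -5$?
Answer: $900$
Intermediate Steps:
$C = 15$ ($C = -3 + \left(\left(-3\right) \left(-5\right) + 3\right) = -3 + \left(15 + 3\right) = -3 + 18 = 15$)
$Y{\left(K \right)} = 5 + K$ ($Y{\left(K \right)} = - (-5 - K) = 5 + K$)
$Z = 12$ ($Z = \left(5 - 1\right) 3 = 4 \cdot 3 = 12$)
$Z C q{\left(5 \right)} = 12 \cdot 15 \cdot 5 = 180 \cdot 5 = 900$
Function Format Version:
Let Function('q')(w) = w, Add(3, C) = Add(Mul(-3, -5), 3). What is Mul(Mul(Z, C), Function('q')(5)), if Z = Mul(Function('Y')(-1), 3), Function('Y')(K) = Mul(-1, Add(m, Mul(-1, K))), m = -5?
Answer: 900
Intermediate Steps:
C = 15 (C = Add(-3, Add(Mul(-3, -5), 3)) = Add(-3, Add(15, 3)) = Add(-3, 18) = 15)
Function('Y')(K) = Add(5, K) (Function('Y')(K) = Mul(-1, Add(-5, Mul(-1, K))) = Add(5, K))
Z = 12 (Z = Mul(Add(5, -1), 3) = Mul(4, 3) = 12)
Mul(Mul(Z, C), Function('q')(5)) = Mul(Mul(12, 15), 5) = Mul(180, 5) = 900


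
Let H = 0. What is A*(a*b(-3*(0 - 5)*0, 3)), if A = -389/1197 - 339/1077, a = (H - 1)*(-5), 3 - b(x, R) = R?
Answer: 0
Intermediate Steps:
b(x, R) = 3 - R
a = 5 (a = (0 - 1)*(-5) = -1*(-5) = 5)
A = -274912/429723 (A = -389*1/1197 - 339*1/1077 = -389/1197 - 113/359 = -274912/429723 ≈ -0.63974)
A*(a*b(-3*(0 - 5)*0, 3)) = -1374560*(3 - 1*3)/429723 = -1374560*(3 - 3)/429723 = -1374560*0/429723 = -274912/429723*0 = 0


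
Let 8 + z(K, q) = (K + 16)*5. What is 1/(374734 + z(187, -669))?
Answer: 1/375741 ≈ 2.6614e-6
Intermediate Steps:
z(K, q) = 72 + 5*K (z(K, q) = -8 + (K + 16)*5 = -8 + (16 + K)*5 = -8 + (80 + 5*K) = 72 + 5*K)
1/(374734 + z(187, -669)) = 1/(374734 + (72 + 5*187)) = 1/(374734 + (72 + 935)) = 1/(374734 + 1007) = 1/375741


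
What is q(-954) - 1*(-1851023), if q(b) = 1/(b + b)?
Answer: 3531751883/1908 ≈ 1.8510e+6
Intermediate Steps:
q(b) = 1/(2*b)
q(-954) - 1*(-1851023) = (½)/(-954) - 1*(-1851023) = (½)*(-1/954) + 1851023 = -1/1908 + 1851023 = 3531751883/1908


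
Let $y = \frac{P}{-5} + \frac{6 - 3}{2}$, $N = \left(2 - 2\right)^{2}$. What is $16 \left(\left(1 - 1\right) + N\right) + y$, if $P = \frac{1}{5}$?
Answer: $\frac{73}{50} \approx 1.46$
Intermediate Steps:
$P = \frac{1}{5} \approx 0.2$
$N = 0$ ($N = 0^{2} = 0$)
$y = \frac{73}{50}$ ($y = \frac{1}{5 \left(-5\right)} + \frac{6 - 3}{2} = \frac{1}{5} \left(- \frac{1}{5}\right) + \left(6 - 3\right) \frac{1}{2} = - \frac{1}{25} + 3 \cdot \frac{1}{2} = - \frac{1}{25} + \frac{3}{2} = \frac{73}{50} \approx 1.46$)
$16 \left(\left(1 - 1\right) + N\right) + y = 16 \left(\left(1 - 1\right) + 0\right) + \frac{73}{50} = 16 \left(0 + 0\right) + \frac{73}{50} = 16 \cdot 0 + \frac{73}{50} = 0 + \frac{73}{50} = \frac{73}{50}$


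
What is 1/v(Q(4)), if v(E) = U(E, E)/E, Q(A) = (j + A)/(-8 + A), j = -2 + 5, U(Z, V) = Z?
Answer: 1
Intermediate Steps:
j = 3
Q(A) = (3 + A)/(-8 + A)
v(E) = 1 (v(E) = E/E = 1)
1/v(Q(4)) = 1/1 = 1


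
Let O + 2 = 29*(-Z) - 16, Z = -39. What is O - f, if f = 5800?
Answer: -4687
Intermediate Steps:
O = 1113 (O = -2 + (29*(-1*(-39)) - 16) = -2 + (29*39 - 16) = -2 + (1131 - 16) = -2 + 1115 = 1113)
O - f = 1113 - 1*5800 = 1113 - 5800 = -4687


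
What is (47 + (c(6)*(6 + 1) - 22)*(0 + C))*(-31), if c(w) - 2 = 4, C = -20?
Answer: 10943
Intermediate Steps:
c(w) = 6 (c(w) = 2 + 4 = 6)
(47 + (c(6)*(6 + 1) - 22)*(0 + C))*(-31) = (47 + (6*(6 + 1) - 22)*(0 - 20))*(-31) = (47 + (6*7 - 22)*(-20))*(-31) = (47 + (42 - 22)*(-20))*(-31) = (47 + 20*(-20))*(-31) = (47 - 400)*(-31) = -353*(-31) = 10943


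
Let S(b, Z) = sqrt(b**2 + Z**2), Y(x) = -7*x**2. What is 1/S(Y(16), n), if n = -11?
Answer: sqrt(3211385)/3211385 ≈ 0.00055803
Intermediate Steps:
S(b, Z) = sqrt(Z**2 + b**2)
1/S(Y(16), n) = 1/(sqrt((-11)**2 + (-7*16**2)**2)) = 1/(sqrt(121 + (-7*256)**2)) = 1/(sqrt(121 + (-1792)**2)) = 1/(sqrt(121 + 3211264)) = 1/(sqrt(3211385)) = sqrt(3211385)/3211385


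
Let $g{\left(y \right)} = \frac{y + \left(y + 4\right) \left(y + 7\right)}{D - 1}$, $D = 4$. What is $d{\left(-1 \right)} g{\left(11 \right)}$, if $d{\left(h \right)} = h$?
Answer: $- \frac{281}{3} \approx -93.667$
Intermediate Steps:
$g{\left(y \right)} = \frac{y}{3} + \frac{\left(4 + y\right) \left(7 + y\right)}{3}$ ($g{\left(y \right)} = \frac{y + \left(y + 4\right) \left(y + 7\right)}{4 - 1} = \frac{y + \left(4 + y\right) \left(7 + y\right)}{3} = \left(y + \left(4 + y\right) \left(7 + y\right)\right) \frac{1}{3} = \frac{y}{3} + \frac{\left(4 + y\right) \left(7 + y\right)}{3}$)
$d{\left(-1 \right)} g{\left(11 \right)} = - (\frac{28}{3} + 4 \cdot 11 + \frac{11^{2}}{3}) = - (\frac{28}{3} + 44 + \frac{1}{3} \cdot 121) = - (\frac{28}{3} + 44 + \frac{121}{3}) = \left(-1\right) \frac{281}{3} = - \frac{281}{3}$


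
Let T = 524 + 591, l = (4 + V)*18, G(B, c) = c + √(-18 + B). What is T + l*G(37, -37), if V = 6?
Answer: -5545 + 180*√19 ≈ -4760.4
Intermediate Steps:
l = 180 (l = (4 + 6)*18 = 10*18 = 180)
T = 1115
T + l*G(37, -37) = 1115 + 180*(-37 + √(-18 + 37)) = 1115 + 180*(-37 + √19) = 1115 + (-6660 + 180*√19) = -5545 + 180*√19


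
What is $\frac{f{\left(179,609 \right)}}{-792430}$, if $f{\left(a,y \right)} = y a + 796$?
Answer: $- \frac{109807}{792430} \approx -0.13857$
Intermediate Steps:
$f{\left(a,y \right)} = 796 + a y$ ($f{\left(a,y \right)} = a y + 796 = 796 + a y$)
$\frac{f{\left(179,609 \right)}}{-792430} = \frac{796 + 179 \cdot 609}{-792430} = \left(796 + 109011\right) \left(- \frac{1}{792430}\right) = 109807 \left(- \frac{1}{792430}\right) = - \frac{109807}{792430}$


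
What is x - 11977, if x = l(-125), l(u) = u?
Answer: -12102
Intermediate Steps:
x = -125
x - 11977 = -125 - 11977 = -12102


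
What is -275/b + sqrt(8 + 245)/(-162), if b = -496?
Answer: 275/496 - sqrt(253)/162 ≈ 0.45625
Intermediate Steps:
-275/b + sqrt(8 + 245)/(-162) = -275/(-496) + sqrt(8 + 245)/(-162) = -275*(-1/496) + sqrt(253)*(-1/162) = 275/496 - sqrt(253)/162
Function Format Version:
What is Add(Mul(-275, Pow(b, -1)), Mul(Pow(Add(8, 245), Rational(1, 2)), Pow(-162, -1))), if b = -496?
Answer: Add(Rational(275, 496), Mul(Rational(-1, 162), Pow(253, Rational(1, 2)))) ≈ 0.45625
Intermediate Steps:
Add(Mul(-275, Pow(b, -1)), Mul(Pow(Add(8, 245), Rational(1, 2)), Pow(-162, -1))) = Add(Mul(-275, Pow(-496, -1)), Mul(Pow(Add(8, 245), Rational(1, 2)), Pow(-162, -1))) = Add(Mul(-275, Rational(-1, 496)), Mul(Pow(253, Rational(1, 2)), Rational(-1, 162))) = Add(Rational(275, 496), Mul(Rational(-1, 162), Pow(253, Rational(1, 2))))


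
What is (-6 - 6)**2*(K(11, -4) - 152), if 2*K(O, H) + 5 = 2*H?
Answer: -22824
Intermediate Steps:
K(O, H) = -5/2 + H (K(O, H) = -5/2 + (2*H)/2 = -5/2 + H)
(-6 - 6)**2*(K(11, -4) - 152) = (-6 - 6)**2*((-5/2 - 4) - 152) = (-12)**2*(-13/2 - 152) = 144*(-317/2) = -22824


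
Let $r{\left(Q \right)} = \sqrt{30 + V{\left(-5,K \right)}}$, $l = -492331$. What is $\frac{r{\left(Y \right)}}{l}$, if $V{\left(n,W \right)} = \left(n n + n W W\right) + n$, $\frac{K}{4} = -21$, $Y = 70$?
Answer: $- \frac{i \sqrt{35230}}{492331} \approx - 0.00038124 i$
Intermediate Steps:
$K = -84$ ($K = 4 \left(-21\right) = -84$)
$V{\left(n,W \right)} = n + n^{2} + n W^{2}$ ($V{\left(n,W \right)} = \left(n^{2} + W n W\right) + n = \left(n^{2} + n W^{2}\right) + n = n + n^{2} + n W^{2}$)
$r{\left(Q \right)} = i \sqrt{35230}$ ($r{\left(Q \right)} = \sqrt{30 - 5 \left(1 - 5 + \left(-84\right)^{2}\right)} = \sqrt{30 - 5 \left(1 - 5 + 7056\right)} = \sqrt{30 - 35260} = \sqrt{-35230} = i \sqrt{35230}$)
$\frac{r{\left(Y \right)}}{l} = \frac{i \sqrt{35230}}{-492331} = i \sqrt{35230} \left(- \frac{1}{492331}\right) = - \frac{i \sqrt{35230}}{492331}$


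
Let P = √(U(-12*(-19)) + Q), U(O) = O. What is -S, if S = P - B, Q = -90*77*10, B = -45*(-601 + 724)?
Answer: -5535 - 4*I*√4317 ≈ -5535.0 - 262.82*I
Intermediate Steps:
B = -5535 (B = -45*123 = -5535)
Q = -69300 (Q = -6930*10 = -69300)
P = 4*I*√4317 (P = √(-12*(-19) - 69300) = √(228 - 69300) = √(-69072) = 4*I*√4317 ≈ 262.82*I)
S = 5535 + 4*I*√4317 (S = 4*I*√4317 - 1*(-5535) = 4*I*√4317 + 5535 = 5535 + 4*I*√4317 ≈ 5535.0 + 262.82*I)
-S = -(5535 + 4*I*√4317) = -5535 - 4*I*√4317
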